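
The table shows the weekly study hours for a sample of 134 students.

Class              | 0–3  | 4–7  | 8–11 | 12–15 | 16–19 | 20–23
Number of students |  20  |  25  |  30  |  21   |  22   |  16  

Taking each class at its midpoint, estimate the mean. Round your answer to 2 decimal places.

10.93

Midpoints: 1.5, 5.5, 9.5, 13.5, 17.5, 21.5
Σfm = 20×1.5 + 25×5.5 + 30×9.5 + 21×13.5 + 22×17.5 + 16×21.5 = 1465
n = Σf = 134
Mean = 1465 / 134 = 10.9328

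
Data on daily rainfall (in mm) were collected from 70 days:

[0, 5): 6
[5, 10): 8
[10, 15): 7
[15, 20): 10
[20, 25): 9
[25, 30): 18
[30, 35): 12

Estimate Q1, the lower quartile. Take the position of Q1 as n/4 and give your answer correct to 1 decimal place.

Cumulative frequencies: 6, 14, 21, 31, 40, 58, 70
n = 70; position = n/4 = 17.5.
This falls in the class [10, 15): L = 10, F = 14, f = 7, h = 5.
Lower quartile ≈ 10 + ((17.5 − 14) / 7) × 5 = 12.5000

12.5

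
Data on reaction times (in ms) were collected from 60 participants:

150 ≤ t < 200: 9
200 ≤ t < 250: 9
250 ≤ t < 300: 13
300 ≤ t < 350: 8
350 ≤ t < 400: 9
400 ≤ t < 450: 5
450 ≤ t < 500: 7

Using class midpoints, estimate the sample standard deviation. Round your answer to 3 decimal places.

95.802

Midpoints: 175, 225, 275, 325, 375, 425, 475
n = 60, Σfm = 18600, mean = 310.0000
Σfm² = 6307500
Σf(m − x̄)² = Σfm² − (Σfm)²/n = 6307500 − 18600²/60 = 541500.0000
Sample variance = 541500.0000 / 59 = 9177.9661
Standard deviation = √9177.9661 = 95.8017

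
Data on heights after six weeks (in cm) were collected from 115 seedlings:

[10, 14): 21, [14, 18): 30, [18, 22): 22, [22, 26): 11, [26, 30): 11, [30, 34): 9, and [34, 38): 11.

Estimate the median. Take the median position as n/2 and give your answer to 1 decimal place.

19.2

Cumulative frequencies: 21, 51, 73, 84, 95, 104, 115
n = 115; position = n/2 = 57.5.
This falls in the class [18, 22): L = 18, F = 51, f = 22, h = 4.
Median ≈ 18 + ((57.5 − 51) / 22) × 4 = 19.1818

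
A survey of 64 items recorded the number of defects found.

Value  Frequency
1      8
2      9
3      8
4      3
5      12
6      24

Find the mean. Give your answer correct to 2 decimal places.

4.16

Values: 1, 2, 3, 4, 5, 6
Σfx = 8×1 + 9×2 + 8×3 + 3×4 + 12×5 + 24×6 = 266
n = Σf = 64
Mean = 266 / 64 = 4.1562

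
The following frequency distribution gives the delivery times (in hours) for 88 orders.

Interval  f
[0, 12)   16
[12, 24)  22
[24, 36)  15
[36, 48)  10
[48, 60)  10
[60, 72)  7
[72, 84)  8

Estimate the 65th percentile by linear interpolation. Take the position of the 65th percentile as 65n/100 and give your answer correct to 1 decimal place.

Cumulative frequencies: 16, 38, 53, 63, 73, 80, 88
n = 88; position = 65n/100 = 57.2.
This falls in the class [36, 48): L = 36, F = 53, f = 10, h = 12.
65th percentile ≈ 36 + ((57.2 − 53) / 10) × 12 = 41.0400

41.0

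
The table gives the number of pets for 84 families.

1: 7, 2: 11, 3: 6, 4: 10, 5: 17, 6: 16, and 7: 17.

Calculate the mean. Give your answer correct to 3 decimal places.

Values: 1, 2, 3, 4, 5, 6, 7
Σfx = 7×1 + 11×2 + 6×3 + 10×4 + 17×5 + 16×6 + 17×7 = 387
n = Σf = 84
Mean = 387 / 84 = 4.6071

4.607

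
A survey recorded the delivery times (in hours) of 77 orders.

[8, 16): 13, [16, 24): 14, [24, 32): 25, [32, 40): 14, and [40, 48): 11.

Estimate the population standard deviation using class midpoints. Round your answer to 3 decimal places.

Midpoints: 12, 20, 28, 36, 44
n = 77, Σfm = 2124, mean = 27.5844
Σfm² = 66512
Σf(m − x̄)² = Σfm² − (Σfm)²/n = 66512 − 2124²/77 = 7922.7013
Population variance = 7922.7013 / 77 = 102.8922
Standard deviation = √102.8922 = 10.1436

10.144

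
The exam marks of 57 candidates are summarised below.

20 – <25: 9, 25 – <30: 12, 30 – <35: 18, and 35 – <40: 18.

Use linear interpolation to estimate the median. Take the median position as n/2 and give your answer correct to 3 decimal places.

32.083

Cumulative frequencies: 9, 21, 39, 57
n = 57; position = n/2 = 28.5.
This falls in the class 30 – <35: L = 30, F = 21, f = 18, h = 5.
Median ≈ 30 + ((28.5 − 21) / 18) × 5 = 32.0833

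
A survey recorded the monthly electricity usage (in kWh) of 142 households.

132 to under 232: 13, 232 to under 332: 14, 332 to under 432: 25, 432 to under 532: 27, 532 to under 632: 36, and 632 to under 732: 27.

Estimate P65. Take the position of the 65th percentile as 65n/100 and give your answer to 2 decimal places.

Cumulative frequencies: 13, 27, 52, 79, 115, 142
n = 142; position = 65n/100 = 92.3.
This falls in the class 532 to under 632: L = 532, F = 79, f = 36, h = 100.
65th percentile ≈ 532 + ((92.3 − 79) / 36) × 100 = 568.9444

568.94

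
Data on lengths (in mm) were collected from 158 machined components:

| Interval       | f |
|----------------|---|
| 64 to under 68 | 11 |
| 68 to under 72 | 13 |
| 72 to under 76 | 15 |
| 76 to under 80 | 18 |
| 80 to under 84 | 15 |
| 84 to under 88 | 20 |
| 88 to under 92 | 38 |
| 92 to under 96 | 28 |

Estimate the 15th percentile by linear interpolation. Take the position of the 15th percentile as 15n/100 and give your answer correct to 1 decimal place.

71.9

Cumulative frequencies: 11, 24, 39, 57, 72, 92, 130, 158
n = 158; position = 15n/100 = 23.7.
This falls in the class 68 to under 72: L = 68, F = 11, f = 13, h = 4.
15th percentile ≈ 68 + ((23.7 − 11) / 13) × 4 = 71.9077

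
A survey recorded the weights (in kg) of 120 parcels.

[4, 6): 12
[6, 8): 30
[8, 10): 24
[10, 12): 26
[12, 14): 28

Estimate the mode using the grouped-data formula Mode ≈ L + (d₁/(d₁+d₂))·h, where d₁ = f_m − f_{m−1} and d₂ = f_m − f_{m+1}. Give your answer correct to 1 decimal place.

7.5

Modal class: [6, 8) (highest frequency 30).
d₁ = 30 − 12 = 18, d₂ = 30 − 24 = 6
Mode ≈ 6 + (18/(18+6)) × 2 = 6 + 1.5000 = 7.5000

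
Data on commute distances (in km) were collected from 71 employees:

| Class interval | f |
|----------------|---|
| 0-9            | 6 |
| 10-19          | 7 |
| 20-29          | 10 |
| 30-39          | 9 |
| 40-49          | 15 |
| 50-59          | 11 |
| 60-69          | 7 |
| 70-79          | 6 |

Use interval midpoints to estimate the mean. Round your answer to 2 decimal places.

40.13

Midpoints: 4.5, 14.5, 24.5, 34.5, 44.5, 54.5, 64.5, 74.5
Σfm = 6×4.5 + 7×14.5 + 10×24.5 + 9×34.5 + 15×44.5 + 11×54.5 + 7×64.5 + 6×74.5 = 2849.5
n = Σf = 71
Mean = 2849.5 / 71 = 40.1338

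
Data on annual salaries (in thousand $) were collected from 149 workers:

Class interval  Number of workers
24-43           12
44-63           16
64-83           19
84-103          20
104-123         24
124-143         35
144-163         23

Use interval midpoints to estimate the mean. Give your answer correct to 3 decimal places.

103.701

Midpoints: 33.5, 53.5, 73.5, 93.5, 113.5, 133.5, 153.5
Σfm = 12×33.5 + 16×53.5 + 19×73.5 + 20×93.5 + 24×113.5 + 35×133.5 + 23×153.5 = 15451.5
n = Σf = 149
Mean = 15451.5 / 149 = 103.7013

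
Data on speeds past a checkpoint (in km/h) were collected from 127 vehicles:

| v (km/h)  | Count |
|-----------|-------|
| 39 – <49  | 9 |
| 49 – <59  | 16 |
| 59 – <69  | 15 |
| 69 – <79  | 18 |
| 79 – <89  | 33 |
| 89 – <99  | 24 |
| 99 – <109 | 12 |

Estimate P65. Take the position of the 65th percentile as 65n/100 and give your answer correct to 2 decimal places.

Cumulative frequencies: 9, 25, 40, 58, 91, 115, 127
n = 127; position = 65n/100 = 82.55.
This falls in the class 79 – <89: L = 79, F = 58, f = 33, h = 10.
65th percentile ≈ 79 + ((82.55 − 58) / 33) × 10 = 86.4394

86.44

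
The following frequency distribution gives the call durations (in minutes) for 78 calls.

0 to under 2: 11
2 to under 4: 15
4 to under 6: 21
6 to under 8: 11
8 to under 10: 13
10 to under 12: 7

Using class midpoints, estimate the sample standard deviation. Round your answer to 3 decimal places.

3.052

Midpoints: 1, 3, 5, 7, 9, 11
n = 78, Σfm = 432, mean = 5.5385
Σfm² = 3110
Σf(m − x̄)² = Σfm² − (Σfm)²/n = 3110 − 432²/78 = 717.3846
Sample variance = 717.3846 / 77 = 9.3167
Standard deviation = √9.3167 = 3.0523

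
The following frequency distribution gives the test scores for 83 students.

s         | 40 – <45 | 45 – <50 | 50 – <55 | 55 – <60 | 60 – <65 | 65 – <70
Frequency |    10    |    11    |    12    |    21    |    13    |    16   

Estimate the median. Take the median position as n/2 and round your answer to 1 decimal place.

Cumulative frequencies: 10, 21, 33, 54, 67, 83
n = 83; position = n/2 = 41.5.
This falls in the class 55 – <60: L = 55, F = 33, f = 21, h = 5.
Median ≈ 55 + ((41.5 − 33) / 21) × 5 = 57.0238

57.0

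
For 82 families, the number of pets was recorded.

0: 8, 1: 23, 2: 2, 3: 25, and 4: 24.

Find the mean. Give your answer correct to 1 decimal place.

Values: 0, 1, 2, 3, 4
Σfx = 8×0 + 23×1 + 2×2 + 25×3 + 24×4 = 198
n = Σf = 82
Mean = 198 / 82 = 2.4146

2.4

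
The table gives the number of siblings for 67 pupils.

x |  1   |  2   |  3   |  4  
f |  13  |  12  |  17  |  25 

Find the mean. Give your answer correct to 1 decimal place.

Values: 1, 2, 3, 4
Σfx = 13×1 + 12×2 + 17×3 + 25×4 = 188
n = Σf = 67
Mean = 188 / 67 = 2.8060

2.8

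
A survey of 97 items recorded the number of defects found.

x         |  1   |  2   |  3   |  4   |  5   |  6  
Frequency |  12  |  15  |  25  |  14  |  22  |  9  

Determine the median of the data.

3

Cumulative frequencies: 12, 27, 52, 66, 88, 97
n = 97, so the median is the value in position (n+1)/2 = 49.
Position 49 falls at value 3.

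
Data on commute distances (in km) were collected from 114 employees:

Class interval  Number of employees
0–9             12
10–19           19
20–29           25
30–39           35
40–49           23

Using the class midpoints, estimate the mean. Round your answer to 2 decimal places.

27.83

Midpoints: 4.5, 14.5, 24.5, 34.5, 44.5
Σfm = 12×4.5 + 19×14.5 + 25×24.5 + 35×34.5 + 23×44.5 = 3173
n = Σf = 114
Mean = 3173 / 114 = 27.8333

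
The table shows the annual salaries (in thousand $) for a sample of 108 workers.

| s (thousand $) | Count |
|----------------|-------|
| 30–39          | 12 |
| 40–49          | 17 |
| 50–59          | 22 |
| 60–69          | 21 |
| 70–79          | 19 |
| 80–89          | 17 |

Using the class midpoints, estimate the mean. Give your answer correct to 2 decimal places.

Midpoints: 34.5, 44.5, 54.5, 64.5, 74.5, 84.5
Σfm = 12×34.5 + 17×44.5 + 22×54.5 + 21×64.5 + 19×74.5 + 17×84.5 = 6576
n = Σf = 108
Mean = 6576 / 108 = 60.8889

60.89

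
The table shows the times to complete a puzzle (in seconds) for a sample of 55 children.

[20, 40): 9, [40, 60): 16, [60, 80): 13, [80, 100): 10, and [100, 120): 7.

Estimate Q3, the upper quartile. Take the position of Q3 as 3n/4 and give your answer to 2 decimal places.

86.50

Cumulative frequencies: 9, 25, 38, 48, 55
n = 55; position = 3n/4 = 41.25.
This falls in the class [80, 100): L = 80, F = 38, f = 10, h = 20.
Upper quartile ≈ 80 + ((41.25 − 38) / 10) × 20 = 86.5000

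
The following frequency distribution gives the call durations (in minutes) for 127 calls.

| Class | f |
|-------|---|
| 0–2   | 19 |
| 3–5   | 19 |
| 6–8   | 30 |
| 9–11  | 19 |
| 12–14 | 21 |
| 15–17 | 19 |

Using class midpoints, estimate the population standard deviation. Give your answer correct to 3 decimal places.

4.906

Midpoints: 1, 4, 7, 10, 13, 16
n = 127, Σfm = 1072, mean = 8.4409
Σfm² = 12106
Σf(m − x̄)² = Σfm² − (Σfm)²/n = 12106 − 1072²/127 = 3057.3071
Population variance = 3057.3071 / 127 = 24.0733
Standard deviation = √24.0733 = 4.9065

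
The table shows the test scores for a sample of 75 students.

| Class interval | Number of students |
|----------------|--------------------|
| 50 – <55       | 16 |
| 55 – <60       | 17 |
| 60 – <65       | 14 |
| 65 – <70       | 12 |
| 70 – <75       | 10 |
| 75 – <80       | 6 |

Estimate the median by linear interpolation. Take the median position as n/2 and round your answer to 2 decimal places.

61.61

Cumulative frequencies: 16, 33, 47, 59, 69, 75
n = 75; position = n/2 = 37.5.
This falls in the class 60 – <65: L = 60, F = 33, f = 14, h = 5.
Median ≈ 60 + ((37.5 − 33) / 14) × 5 = 61.6071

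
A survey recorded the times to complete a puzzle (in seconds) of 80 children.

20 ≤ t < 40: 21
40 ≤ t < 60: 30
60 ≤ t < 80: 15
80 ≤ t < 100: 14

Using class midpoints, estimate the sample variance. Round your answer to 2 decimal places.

435.19

Midpoints: 30, 50, 70, 90
n = 80, Σfm = 4440, mean = 55.5000
Σfm² = 280800
Σf(m − x̄)² = Σfm² − (Σfm)²/n = 280800 − 4440²/80 = 34380.0000
Sample variance = 34380.0000 / 79 = 435.1899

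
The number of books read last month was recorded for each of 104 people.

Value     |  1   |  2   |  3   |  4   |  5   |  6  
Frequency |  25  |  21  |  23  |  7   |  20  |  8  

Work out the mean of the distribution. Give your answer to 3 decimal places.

3.000

Values: 1, 2, 3, 4, 5, 6
Σfx = 25×1 + 21×2 + 23×3 + 7×4 + 20×5 + 8×6 = 312
n = Σf = 104
Mean = 312 / 104 = 3.0000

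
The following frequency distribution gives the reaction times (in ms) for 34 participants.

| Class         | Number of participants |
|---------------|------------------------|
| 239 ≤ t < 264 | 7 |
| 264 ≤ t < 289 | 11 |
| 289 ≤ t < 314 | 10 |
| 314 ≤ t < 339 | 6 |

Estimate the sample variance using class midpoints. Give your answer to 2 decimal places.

Midpoints: 251.5, 276.5, 301.5, 326.5
n = 34, Σfm = 9776, mean = 287.5294
Σfm² = 2832376.5
Σf(m − x̄)² = Σfm² − (Σfm)²/n = 2832376.5 − 9776²/34 = 21488.9706
Sample variance = 21488.9706 / 33 = 651.1809

651.18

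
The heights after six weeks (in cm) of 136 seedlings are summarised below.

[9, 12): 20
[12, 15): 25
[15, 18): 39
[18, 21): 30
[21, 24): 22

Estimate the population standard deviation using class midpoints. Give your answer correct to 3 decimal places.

Midpoints: 10.5, 13.5, 16.5, 19.5, 22.5
n = 136, Σfm = 2271, mean = 16.6985
Σfm² = 39924
Σf(m − x̄)² = Σfm² − (Σfm)²/n = 39924 − 2271²/136 = 2001.6397
Population variance = 2001.6397 / 136 = 14.7179
Standard deviation = √14.7179 = 3.8364

3.836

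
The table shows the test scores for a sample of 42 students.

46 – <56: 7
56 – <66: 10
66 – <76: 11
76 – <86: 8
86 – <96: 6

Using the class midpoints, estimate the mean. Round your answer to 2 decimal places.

70.05

Midpoints: 51, 61, 71, 81, 91
Σfm = 7×51 + 10×61 + 11×71 + 8×81 + 6×91 = 2942
n = Σf = 42
Mean = 2942 / 42 = 70.0476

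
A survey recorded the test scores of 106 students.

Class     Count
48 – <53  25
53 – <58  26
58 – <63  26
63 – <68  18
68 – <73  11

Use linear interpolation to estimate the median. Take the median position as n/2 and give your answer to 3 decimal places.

Cumulative frequencies: 25, 51, 77, 95, 106
n = 106; position = n/2 = 53.
This falls in the class 58 – <63: L = 58, F = 51, f = 26, h = 5.
Median ≈ 58 + ((53 − 51) / 26) × 5 = 58.3846

58.385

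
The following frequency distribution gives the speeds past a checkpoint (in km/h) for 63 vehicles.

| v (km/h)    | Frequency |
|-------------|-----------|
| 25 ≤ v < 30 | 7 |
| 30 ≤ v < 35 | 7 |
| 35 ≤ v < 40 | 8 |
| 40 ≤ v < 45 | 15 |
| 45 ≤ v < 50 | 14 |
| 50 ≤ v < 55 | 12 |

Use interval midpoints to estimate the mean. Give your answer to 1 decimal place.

Midpoints: 27.5, 32.5, 37.5, 42.5, 47.5, 52.5
Σfm = 7×27.5 + 7×32.5 + 8×37.5 + 15×42.5 + 14×47.5 + 12×52.5 = 2652.5
n = Σf = 63
Mean = 2652.5 / 63 = 42.1032

42.1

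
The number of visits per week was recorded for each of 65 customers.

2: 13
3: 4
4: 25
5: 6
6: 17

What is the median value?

4

Cumulative frequencies: 13, 17, 42, 48, 65
n = 65, so the median is the value in position (n+1)/2 = 33.
Position 33 falls at value 4.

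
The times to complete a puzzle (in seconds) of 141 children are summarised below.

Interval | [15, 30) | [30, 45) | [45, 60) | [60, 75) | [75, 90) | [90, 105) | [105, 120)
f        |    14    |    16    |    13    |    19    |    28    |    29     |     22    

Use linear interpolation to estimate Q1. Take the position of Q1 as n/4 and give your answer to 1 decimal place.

51.1

Cumulative frequencies: 14, 30, 43, 62, 90, 119, 141
n = 141; position = n/4 = 35.25.
This falls in the class [45, 60): L = 45, F = 30, f = 13, h = 15.
Lower quartile ≈ 45 + ((35.25 − 30) / 13) × 15 = 51.0577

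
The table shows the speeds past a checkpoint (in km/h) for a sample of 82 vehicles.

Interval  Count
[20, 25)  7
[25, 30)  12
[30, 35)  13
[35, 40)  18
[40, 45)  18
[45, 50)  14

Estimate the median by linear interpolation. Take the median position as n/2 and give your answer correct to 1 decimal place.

Cumulative frequencies: 7, 19, 32, 50, 68, 82
n = 82; position = n/2 = 41.
This falls in the class [35, 40): L = 35, F = 32, f = 18, h = 5.
Median ≈ 35 + ((41 − 32) / 18) × 5 = 37.5000

37.5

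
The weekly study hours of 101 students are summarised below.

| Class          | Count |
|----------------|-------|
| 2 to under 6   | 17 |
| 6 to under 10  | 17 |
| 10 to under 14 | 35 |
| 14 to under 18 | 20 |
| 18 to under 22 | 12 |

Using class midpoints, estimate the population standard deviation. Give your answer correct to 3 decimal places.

4.915

Midpoints: 4, 8, 12, 16, 20
n = 101, Σfm = 1184, mean = 11.7228
Σfm² = 16320
Σf(m − x̄)² = Σfm² − (Σfm)²/n = 16320 − 1184²/101 = 2440.2376
Population variance = 2440.2376 / 101 = 24.1608
Standard deviation = √24.1608 = 4.9154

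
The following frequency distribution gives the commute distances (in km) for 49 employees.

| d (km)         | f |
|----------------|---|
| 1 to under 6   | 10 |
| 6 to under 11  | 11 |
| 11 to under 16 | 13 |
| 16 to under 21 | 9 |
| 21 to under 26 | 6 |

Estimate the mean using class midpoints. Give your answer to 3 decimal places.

Midpoints: 3.5, 8.5, 13.5, 18.5, 23.5
Σfm = 10×3.5 + 11×8.5 + 13×13.5 + 9×18.5 + 6×23.5 = 611.5
n = Σf = 49
Mean = 611.5 / 49 = 12.4796

12.480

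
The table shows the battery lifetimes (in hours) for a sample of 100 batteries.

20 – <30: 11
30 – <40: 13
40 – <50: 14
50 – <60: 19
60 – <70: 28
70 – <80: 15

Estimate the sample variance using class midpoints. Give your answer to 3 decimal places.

253.283

Midpoints: 25, 35, 45, 55, 65, 75
n = 100, Σfm = 5350, mean = 53.5000
Σfm² = 311300
Σf(m − x̄)² = Σfm² − (Σfm)²/n = 311300 − 5350²/100 = 25075.0000
Sample variance = 25075.0000 / 99 = 253.2828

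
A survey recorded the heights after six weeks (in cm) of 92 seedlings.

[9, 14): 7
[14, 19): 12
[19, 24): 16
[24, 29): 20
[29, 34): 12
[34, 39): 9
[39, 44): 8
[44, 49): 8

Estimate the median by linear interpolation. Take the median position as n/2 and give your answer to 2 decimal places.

26.75

Cumulative frequencies: 7, 19, 35, 55, 67, 76, 84, 92
n = 92; position = n/2 = 46.
This falls in the class [24, 29): L = 24, F = 35, f = 20, h = 5.
Median ≈ 24 + ((46 − 35) / 20) × 5 = 26.7500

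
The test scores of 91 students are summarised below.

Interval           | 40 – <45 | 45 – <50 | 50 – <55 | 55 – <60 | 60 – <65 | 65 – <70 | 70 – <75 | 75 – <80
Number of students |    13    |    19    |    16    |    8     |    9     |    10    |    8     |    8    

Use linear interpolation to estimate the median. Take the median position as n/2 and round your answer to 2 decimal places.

54.22

Cumulative frequencies: 13, 32, 48, 56, 65, 75, 83, 91
n = 91; position = n/2 = 45.5.
This falls in the class 50 – <55: L = 50, F = 32, f = 16, h = 5.
Median ≈ 50 + ((45.5 − 32) / 16) × 5 = 54.2188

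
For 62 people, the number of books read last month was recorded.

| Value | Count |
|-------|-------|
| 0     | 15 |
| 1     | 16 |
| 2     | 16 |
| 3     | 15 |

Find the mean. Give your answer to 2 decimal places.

1.50

Values: 0, 1, 2, 3
Σfx = 15×0 + 16×1 + 16×2 + 15×3 = 93
n = Σf = 62
Mean = 93 / 62 = 1.5000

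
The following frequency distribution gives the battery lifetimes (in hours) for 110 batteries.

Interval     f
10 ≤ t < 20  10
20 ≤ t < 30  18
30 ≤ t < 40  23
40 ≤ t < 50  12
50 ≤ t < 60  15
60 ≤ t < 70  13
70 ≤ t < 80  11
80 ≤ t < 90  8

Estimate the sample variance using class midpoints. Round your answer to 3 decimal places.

Midpoints: 15, 25, 35, 45, 55, 65, 75, 85
n = 110, Σfm = 5120, mean = 46.5455
Σfm² = 285950
Σf(m − x̄)² = Σfm² − (Σfm)²/n = 285950 − 5120²/110 = 47637.2727
Sample variance = 47637.2727 / 109 = 437.0392

437.039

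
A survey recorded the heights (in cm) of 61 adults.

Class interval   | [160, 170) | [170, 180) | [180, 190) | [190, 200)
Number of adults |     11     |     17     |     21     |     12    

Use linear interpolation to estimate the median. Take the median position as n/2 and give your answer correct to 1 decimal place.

Cumulative frequencies: 11, 28, 49, 61
n = 61; position = n/2 = 30.5.
This falls in the class [180, 190): L = 180, F = 28, f = 21, h = 10.
Median ≈ 180 + ((30.5 − 28) / 21) × 10 = 181.1905

181.2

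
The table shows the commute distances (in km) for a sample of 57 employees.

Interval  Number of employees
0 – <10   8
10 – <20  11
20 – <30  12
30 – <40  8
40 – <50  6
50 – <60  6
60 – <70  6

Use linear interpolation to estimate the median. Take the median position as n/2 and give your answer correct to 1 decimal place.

27.9

Cumulative frequencies: 8, 19, 31, 39, 45, 51, 57
n = 57; position = n/2 = 28.5.
This falls in the class 20 – <30: L = 20, F = 19, f = 12, h = 10.
Median ≈ 20 + ((28.5 − 19) / 12) × 10 = 27.9167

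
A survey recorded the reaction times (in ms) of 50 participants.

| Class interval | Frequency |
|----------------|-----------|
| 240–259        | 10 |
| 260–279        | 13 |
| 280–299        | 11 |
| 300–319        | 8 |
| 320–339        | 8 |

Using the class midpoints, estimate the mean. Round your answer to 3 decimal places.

Midpoints: 249.5, 269.5, 289.5, 309.5, 329.5
Σfm = 10×249.5 + 13×269.5 + 11×289.5 + 8×309.5 + 8×329.5 = 14295
n = Σf = 50
Mean = 14295 / 50 = 285.9000

285.900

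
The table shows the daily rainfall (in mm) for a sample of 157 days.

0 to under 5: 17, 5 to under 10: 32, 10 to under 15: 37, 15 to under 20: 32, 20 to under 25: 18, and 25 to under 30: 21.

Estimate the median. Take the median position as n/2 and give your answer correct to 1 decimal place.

Cumulative frequencies: 17, 49, 86, 118, 136, 157
n = 157; position = n/2 = 78.5.
This falls in the class 10 to under 15: L = 10, F = 49, f = 37, h = 5.
Median ≈ 10 + ((78.5 − 49) / 37) × 5 = 13.9865

14.0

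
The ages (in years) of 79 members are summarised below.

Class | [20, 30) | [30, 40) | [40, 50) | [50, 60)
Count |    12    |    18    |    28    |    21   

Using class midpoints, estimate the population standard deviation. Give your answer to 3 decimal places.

10.152

Midpoints: 25, 35, 45, 55
n = 79, Σfm = 3345, mean = 42.3418
Σfm² = 149775
Σf(m − x̄)² = Σfm² − (Σfm)²/n = 149775 − 3345²/79 = 8141.7722
Population variance = 8141.7722 / 79 = 103.0604
Standard deviation = √103.0604 = 10.1519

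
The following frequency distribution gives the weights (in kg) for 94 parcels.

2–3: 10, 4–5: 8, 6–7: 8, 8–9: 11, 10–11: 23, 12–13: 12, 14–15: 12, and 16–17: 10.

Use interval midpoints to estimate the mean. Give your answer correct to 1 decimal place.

10.0

Midpoints: 2.5, 4.5, 6.5, 8.5, 10.5, 12.5, 14.5, 16.5
Σfm = 10×2.5 + 8×4.5 + 8×6.5 + 11×8.5 + 23×10.5 + 12×12.5 + 12×14.5 + 10×16.5 = 937
n = Σf = 94
Mean = 937 / 94 = 9.9681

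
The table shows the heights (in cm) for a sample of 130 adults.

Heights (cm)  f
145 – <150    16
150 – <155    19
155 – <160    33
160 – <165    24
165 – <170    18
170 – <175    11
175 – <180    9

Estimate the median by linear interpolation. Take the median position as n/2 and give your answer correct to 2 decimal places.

Cumulative frequencies: 16, 35, 68, 92, 110, 121, 130
n = 130; position = n/2 = 65.
This falls in the class 155 – <160: L = 155, F = 35, f = 33, h = 5.
Median ≈ 155 + ((65 − 35) / 33) × 5 = 159.5455

159.55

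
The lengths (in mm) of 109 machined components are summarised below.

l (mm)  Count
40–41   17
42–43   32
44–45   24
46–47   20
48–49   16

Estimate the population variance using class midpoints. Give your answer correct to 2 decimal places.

6.69

Midpoints: 40.5, 42.5, 44.5, 46.5, 48.5
n = 109, Σfm = 4822.5, mean = 44.2431
Σfm² = 214091.25
Σf(m − x̄)² = Σfm² − (Σfm)²/n = 214091.25 − 4822.5²/109 = 728.8073
Population variance = 728.8073 / 109 = 6.6863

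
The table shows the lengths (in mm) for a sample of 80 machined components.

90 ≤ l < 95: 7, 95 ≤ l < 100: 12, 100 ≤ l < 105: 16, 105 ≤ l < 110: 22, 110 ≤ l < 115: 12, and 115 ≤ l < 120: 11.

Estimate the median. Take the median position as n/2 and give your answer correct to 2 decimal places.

106.14

Cumulative frequencies: 7, 19, 35, 57, 69, 80
n = 80; position = n/2 = 40.
This falls in the class 105 ≤ l < 110: L = 105, F = 35, f = 22, h = 5.
Median ≈ 105 + ((40 − 35) / 22) × 5 = 106.1364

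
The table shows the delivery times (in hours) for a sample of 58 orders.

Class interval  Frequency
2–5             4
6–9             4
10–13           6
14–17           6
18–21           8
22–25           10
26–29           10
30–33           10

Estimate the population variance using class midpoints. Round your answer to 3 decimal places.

73.551

Midpoints: 3.5, 7.5, 11.5, 15.5, 19.5, 23.5, 27.5, 31.5
n = 58, Σfm = 1187, mean = 20.4655
Σfm² = 28558.5
Σf(m − x̄)² = Σfm² − (Σfm)²/n = 28558.5 − 1187²/58 = 4265.9310
Population variance = 4265.9310 / 58 = 73.5505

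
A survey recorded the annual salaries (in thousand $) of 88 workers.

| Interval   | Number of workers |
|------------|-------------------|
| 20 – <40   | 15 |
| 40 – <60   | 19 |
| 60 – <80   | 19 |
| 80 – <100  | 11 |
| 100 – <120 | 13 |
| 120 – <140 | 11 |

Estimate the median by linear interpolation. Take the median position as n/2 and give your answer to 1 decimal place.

Cumulative frequencies: 15, 34, 53, 64, 77, 88
n = 88; position = n/2 = 44.
This falls in the class 60 – <80: L = 60, F = 34, f = 19, h = 20.
Median ≈ 60 + ((44 − 34) / 19) × 20 = 70.5263

70.5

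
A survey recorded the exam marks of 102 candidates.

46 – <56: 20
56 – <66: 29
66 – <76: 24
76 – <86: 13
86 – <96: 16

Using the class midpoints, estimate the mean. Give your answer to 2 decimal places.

68.65

Midpoints: 51, 61, 71, 81, 91
Σfm = 20×51 + 29×61 + 24×71 + 13×81 + 16×91 = 7002
n = Σf = 102
Mean = 7002 / 102 = 68.6471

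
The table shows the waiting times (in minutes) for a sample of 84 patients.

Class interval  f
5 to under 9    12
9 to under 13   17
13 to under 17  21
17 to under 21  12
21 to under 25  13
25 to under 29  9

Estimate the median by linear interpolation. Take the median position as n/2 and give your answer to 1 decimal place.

15.5

Cumulative frequencies: 12, 29, 50, 62, 75, 84
n = 84; position = n/2 = 42.
This falls in the class 13 to under 17: L = 13, F = 29, f = 21, h = 4.
Median ≈ 13 + ((42 − 29) / 21) × 4 = 15.4762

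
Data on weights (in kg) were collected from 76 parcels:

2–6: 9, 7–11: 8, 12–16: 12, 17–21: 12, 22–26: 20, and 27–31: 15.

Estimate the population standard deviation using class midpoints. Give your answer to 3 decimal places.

8.205

Midpoints: 4, 9, 14, 19, 24, 29
n = 76, Σfm = 1419, mean = 18.6711
Σfm² = 31611
Σf(m − x̄)² = Σfm² − (Σfm)²/n = 31611 − 1419²/76 = 5116.7763
Population variance = 5116.7763 / 76 = 67.3260
Standard deviation = √67.3260 = 8.2052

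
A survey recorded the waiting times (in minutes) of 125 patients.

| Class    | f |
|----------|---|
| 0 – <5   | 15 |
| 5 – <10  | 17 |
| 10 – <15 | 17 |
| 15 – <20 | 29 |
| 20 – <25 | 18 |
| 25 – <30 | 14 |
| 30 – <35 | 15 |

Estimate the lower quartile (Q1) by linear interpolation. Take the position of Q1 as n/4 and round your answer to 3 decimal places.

Cumulative frequencies: 15, 32, 49, 78, 96, 110, 125
n = 125; position = n/4 = 31.25.
This falls in the class 5 – <10: L = 5, F = 15, f = 17, h = 5.
Lower quartile ≈ 5 + ((31.25 − 15) / 17) × 5 = 9.7794

9.779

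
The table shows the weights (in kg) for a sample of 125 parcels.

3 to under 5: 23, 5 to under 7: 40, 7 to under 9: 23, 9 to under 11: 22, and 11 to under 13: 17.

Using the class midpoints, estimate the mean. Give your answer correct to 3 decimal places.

Midpoints: 4, 6, 8, 10, 12
Σfm = 23×4 + 40×6 + 23×8 + 22×10 + 17×12 = 940
n = Σf = 125
Mean = 940 / 125 = 7.5200

7.520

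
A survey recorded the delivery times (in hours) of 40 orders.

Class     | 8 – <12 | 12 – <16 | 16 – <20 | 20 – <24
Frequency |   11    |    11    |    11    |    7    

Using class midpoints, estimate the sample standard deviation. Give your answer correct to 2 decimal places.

Midpoints: 10, 14, 18, 22
n = 40, Σfm = 616, mean = 15.4000
Σfm² = 10208
Σf(m − x̄)² = Σfm² − (Σfm)²/n = 10208 − 616²/40 = 721.6000
Sample variance = 721.6000 / 39 = 18.5026
Standard deviation = √18.5026 = 4.3015

4.30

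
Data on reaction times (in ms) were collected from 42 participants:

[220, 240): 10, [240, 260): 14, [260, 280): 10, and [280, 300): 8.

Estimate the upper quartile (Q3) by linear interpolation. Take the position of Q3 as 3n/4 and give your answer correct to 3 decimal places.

275.000

Cumulative frequencies: 10, 24, 34, 42
n = 42; position = 3n/4 = 31.5.
This falls in the class [260, 280): L = 260, F = 24, f = 10, h = 20.
Upper quartile ≈ 260 + ((31.5 − 24) / 10) × 20 = 275.0000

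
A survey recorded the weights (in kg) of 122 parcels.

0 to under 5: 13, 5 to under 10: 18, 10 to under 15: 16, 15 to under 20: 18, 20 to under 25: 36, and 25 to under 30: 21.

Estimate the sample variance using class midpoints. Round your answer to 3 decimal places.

Midpoints: 2.5, 7.5, 12.5, 17.5, 22.5, 27.5
n = 122, Σfm = 2070, mean = 16.9672
Σfm² = 43212.5
Σf(m − x̄)² = Σfm² − (Σfm)²/n = 43212.5 − 2070²/122 = 8090.3689
Sample variance = 8090.3689 / 121 = 66.8626

66.863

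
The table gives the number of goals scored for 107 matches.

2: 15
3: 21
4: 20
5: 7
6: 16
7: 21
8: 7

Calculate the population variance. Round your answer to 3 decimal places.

Values: 2, 3, 4, 5, 6, 7, 8
n = 107, Σfx = 507, mean = 4.7383
Σfx² = 2797
Σf(x − x̄)² = Σfx² − (Σfx)²/n = 2797 − 507²/107 = 394.6729
Population variance = 394.6729 / 107 = 3.6885

3.689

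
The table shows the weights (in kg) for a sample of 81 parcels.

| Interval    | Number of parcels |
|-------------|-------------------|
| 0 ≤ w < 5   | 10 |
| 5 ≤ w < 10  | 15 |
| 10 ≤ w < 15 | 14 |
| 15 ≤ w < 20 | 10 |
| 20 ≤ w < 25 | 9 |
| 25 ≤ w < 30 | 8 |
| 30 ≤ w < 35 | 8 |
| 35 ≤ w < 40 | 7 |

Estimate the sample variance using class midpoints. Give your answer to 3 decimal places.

121.528

Midpoints: 2.5, 7.5, 12.5, 17.5, 22.5, 27.5, 32.5, 37.5
n = 81, Σfm = 1432.5, mean = 17.6852
Σfm² = 35056.25
Σf(m − x̄)² = Σfm² − (Σfm)²/n = 35056.25 − 1432.5²/81 = 9722.2222
Sample variance = 9722.2222 / 80 = 121.5278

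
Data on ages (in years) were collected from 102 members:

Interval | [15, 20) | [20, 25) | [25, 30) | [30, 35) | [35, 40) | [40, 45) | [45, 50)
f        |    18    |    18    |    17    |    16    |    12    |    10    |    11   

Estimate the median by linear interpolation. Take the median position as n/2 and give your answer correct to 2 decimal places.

Cumulative frequencies: 18, 36, 53, 69, 81, 91, 102
n = 102; position = n/2 = 51.
This falls in the class [25, 30): L = 25, F = 36, f = 17, h = 5.
Median ≈ 25 + ((51 − 36) / 17) × 5 = 29.4118

29.41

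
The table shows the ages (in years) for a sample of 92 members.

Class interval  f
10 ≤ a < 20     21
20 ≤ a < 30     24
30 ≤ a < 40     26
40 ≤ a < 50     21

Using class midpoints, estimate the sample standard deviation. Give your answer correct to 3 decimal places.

Midpoints: 15, 25, 35, 45
n = 92, Σfm = 2770, mean = 30.1087
Σfm² = 94100
Σf(m − x̄)² = Σfm² − (Σfm)²/n = 94100 − 2770²/92 = 10698.9130
Sample variance = 10698.9130 / 91 = 117.5705
Standard deviation = √117.5705 = 10.8430

10.843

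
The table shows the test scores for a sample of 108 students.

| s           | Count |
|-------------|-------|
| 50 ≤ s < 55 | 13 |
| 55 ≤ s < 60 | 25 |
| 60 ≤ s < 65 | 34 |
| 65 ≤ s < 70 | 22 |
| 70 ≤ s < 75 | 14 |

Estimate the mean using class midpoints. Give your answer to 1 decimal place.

Midpoints: 52.5, 57.5, 62.5, 67.5, 72.5
Σfm = 13×52.5 + 25×57.5 + 34×62.5 + 22×67.5 + 14×72.5 = 6745
n = Σf = 108
Mean = 6745 / 108 = 62.4537

62.5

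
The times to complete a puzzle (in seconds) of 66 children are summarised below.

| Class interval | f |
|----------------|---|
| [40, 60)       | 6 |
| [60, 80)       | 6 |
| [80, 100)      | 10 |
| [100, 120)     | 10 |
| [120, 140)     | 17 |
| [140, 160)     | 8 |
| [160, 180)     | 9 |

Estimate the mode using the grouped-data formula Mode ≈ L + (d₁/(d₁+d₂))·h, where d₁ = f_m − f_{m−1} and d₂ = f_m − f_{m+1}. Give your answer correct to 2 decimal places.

128.75

Modal class: [120, 140) (highest frequency 17).
d₁ = 17 − 10 = 7, d₂ = 17 − 8 = 9
Mode ≈ 120 + (7/(7+9)) × 20 = 120 + 8.7500 = 128.7500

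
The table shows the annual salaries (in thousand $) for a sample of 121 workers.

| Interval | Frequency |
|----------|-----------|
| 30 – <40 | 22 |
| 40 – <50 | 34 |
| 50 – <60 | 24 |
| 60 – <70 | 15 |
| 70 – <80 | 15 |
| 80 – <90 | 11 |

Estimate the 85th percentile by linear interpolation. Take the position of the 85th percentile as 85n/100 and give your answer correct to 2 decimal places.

Cumulative frequencies: 22, 56, 80, 95, 110, 121
n = 121; position = 85n/100 = 102.85.
This falls in the class 70 – <80: L = 70, F = 95, f = 15, h = 10.
85th percentile ≈ 70 + ((102.85 − 95) / 15) × 10 = 75.2333

75.23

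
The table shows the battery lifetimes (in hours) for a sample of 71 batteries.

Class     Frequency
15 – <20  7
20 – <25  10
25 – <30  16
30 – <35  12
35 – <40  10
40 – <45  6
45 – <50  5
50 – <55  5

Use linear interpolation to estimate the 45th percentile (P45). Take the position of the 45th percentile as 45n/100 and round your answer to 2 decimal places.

Cumulative frequencies: 7, 17, 33, 45, 55, 61, 66, 71
n = 71; position = 45n/100 = 31.95.
This falls in the class 25 – <30: L = 25, F = 17, f = 16, h = 5.
45th percentile ≈ 25 + ((31.95 − 17) / 16) × 5 = 29.6719

29.67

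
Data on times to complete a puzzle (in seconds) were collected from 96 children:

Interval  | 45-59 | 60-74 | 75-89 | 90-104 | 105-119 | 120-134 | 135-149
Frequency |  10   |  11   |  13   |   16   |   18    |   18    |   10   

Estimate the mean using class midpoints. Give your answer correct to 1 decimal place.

Midpoints: 52, 67, 82, 97, 112, 127, 142
Σfm = 10×52 + 11×67 + 13×82 + 16×97 + 18×112 + 18×127 + 10×142 = 9597
n = Σf = 96
Mean = 9597 / 96 = 99.9688

100.0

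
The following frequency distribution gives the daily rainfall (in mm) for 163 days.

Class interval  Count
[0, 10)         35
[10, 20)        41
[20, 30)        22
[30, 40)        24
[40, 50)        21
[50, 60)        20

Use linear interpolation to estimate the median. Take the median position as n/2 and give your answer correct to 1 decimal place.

Cumulative frequencies: 35, 76, 98, 122, 143, 163
n = 163; position = n/2 = 81.5.
This falls in the class [20, 30): L = 20, F = 76, f = 22, h = 10.
Median ≈ 20 + ((81.5 − 76) / 22) × 10 = 22.5000

22.5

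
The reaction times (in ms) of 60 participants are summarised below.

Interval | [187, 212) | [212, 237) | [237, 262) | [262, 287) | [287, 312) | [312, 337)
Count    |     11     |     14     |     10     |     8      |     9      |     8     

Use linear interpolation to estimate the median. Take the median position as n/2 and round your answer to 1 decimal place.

249.5

Cumulative frequencies: 11, 25, 35, 43, 52, 60
n = 60; position = n/2 = 30.
This falls in the class [237, 262): L = 237, F = 25, f = 10, h = 25.
Median ≈ 237 + ((30 − 25) / 10) × 25 = 249.5000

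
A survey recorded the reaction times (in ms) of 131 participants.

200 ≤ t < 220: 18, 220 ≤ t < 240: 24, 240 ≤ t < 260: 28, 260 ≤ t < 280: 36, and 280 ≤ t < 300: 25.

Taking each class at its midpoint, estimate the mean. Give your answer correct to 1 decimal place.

254.0

Midpoints: 210, 230, 250, 270, 290
Σfm = 18×210 + 24×230 + 28×250 + 36×270 + 25×290 = 33270
n = Σf = 131
Mean = 33270 / 131 = 253.9695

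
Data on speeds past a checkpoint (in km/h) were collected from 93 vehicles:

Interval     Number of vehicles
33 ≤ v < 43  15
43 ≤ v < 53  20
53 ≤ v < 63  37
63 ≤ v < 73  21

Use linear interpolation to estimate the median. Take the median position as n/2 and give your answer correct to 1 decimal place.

56.1

Cumulative frequencies: 15, 35, 72, 93
n = 93; position = n/2 = 46.5.
This falls in the class 53 ≤ v < 63: L = 53, F = 35, f = 37, h = 10.
Median ≈ 53 + ((46.5 − 35) / 37) × 10 = 56.1081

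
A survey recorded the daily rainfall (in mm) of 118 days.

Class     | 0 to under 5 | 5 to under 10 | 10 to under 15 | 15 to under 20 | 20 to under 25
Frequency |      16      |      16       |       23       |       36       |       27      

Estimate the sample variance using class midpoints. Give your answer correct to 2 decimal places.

44.67

Midpoints: 2.5, 7.5, 12.5, 17.5, 22.5
n = 118, Σfm = 1685, mean = 14.2797
Σfm² = 29287.5
Σf(m − x̄)² = Σfm² − (Σfm)²/n = 29287.5 − 1685²/118 = 5226.2712
Sample variance = 5226.2712 / 117 = 44.6690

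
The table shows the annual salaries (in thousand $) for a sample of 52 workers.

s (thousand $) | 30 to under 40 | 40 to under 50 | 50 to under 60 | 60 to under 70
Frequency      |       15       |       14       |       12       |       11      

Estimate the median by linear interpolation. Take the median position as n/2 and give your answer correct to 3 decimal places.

Cumulative frequencies: 15, 29, 41, 52
n = 52; position = n/2 = 26.
This falls in the class 40 to under 50: L = 40, F = 15, f = 14, h = 10.
Median ≈ 40 + ((26 − 15) / 14) × 10 = 47.8571

47.857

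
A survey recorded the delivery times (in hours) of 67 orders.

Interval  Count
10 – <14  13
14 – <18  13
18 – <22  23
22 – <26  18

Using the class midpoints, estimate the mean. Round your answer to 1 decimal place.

Midpoints: 12, 16, 20, 24
Σfm = 13×12 + 13×16 + 23×20 + 18×24 = 1256
n = Σf = 67
Mean = 1256 / 67 = 18.7463

18.7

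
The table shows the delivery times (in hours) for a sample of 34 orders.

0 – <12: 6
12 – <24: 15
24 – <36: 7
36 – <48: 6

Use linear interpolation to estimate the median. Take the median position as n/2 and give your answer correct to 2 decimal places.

Cumulative frequencies: 6, 21, 28, 34
n = 34; position = n/2 = 17.
This falls in the class 12 – <24: L = 12, F = 6, f = 15, h = 12.
Median ≈ 12 + ((17 − 6) / 15) × 12 = 20.8000

20.80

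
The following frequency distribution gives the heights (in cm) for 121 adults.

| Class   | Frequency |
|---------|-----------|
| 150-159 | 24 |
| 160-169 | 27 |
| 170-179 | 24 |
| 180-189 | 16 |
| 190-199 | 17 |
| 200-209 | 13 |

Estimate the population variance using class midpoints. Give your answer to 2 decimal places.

266.43

Midpoints: 154.5, 164.5, 174.5, 184.5, 194.5, 204.5
n = 121, Σfm = 21254.5, mean = 175.6570
Σfm² = 3765740.25
Σf(m − x̄)² = Σfm² − (Σfm)²/n = 3765740.25 − 21254.5²/121 = 32238.0165
Population variance = 32238.0165 / 121 = 266.4299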